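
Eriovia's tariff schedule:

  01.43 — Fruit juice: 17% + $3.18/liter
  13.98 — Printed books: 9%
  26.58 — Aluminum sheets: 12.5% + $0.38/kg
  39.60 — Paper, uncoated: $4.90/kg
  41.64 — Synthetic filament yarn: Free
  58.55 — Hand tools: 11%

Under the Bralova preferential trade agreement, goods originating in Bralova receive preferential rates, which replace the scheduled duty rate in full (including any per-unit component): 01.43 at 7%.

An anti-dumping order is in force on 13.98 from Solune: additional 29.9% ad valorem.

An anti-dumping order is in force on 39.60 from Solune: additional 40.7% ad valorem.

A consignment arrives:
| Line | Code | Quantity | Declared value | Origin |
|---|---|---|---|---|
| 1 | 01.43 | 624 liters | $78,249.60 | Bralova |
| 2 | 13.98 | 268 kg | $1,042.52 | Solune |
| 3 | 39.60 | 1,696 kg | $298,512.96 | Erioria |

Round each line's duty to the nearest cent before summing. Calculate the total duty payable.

Line 1 (01.43, Bralova, 624 liters, $78,249.60):
Base rate for 01.43 is 17% + $3.18/liter.
Origin Bralova qualifies under the Eriovia–Bralova agreement and 01.43 is covered: preferential rate 7% applies instead.
Duty = $78,249.60 × 7% = $5,477.47.
Line 2 (13.98, Solune, 268 kg, $1,042.52):
Base rate for 13.98 is 9%.
Additional duty on 13.98 from Solune: +29.9%. Applied ad valorem rate: 9% + 29.9% = 38.9%.
Duty = $1,042.52 × 38.9% = $405.54.
Line 3 (39.60, Erioria, 1,696 kg, $298,512.96):
Base rate for 39.60 is $4.90/kg.
The additional-duty order on 39.60 targets Solune, not Erioria; it does not apply.
Duty = 1,696 × $4.90 = $8,310.40.
Total = $5,477.47 + $405.54 + $8,310.40 = $14,193.41.

$14,193.41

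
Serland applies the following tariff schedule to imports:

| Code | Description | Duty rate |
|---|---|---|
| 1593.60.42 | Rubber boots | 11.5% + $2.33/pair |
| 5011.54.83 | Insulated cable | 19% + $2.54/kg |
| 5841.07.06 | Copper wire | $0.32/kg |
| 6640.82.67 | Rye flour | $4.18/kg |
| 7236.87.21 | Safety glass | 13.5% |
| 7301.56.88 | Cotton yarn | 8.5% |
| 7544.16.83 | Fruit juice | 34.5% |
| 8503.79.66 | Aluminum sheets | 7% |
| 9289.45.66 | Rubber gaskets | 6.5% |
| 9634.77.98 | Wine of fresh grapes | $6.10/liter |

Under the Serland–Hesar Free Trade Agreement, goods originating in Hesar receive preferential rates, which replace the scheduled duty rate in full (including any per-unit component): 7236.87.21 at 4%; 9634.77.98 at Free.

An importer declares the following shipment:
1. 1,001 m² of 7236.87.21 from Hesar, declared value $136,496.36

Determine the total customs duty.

Line 1 (7236.87.21, Hesar, 1,001 m², $136,496.36):
Base rate for 7236.87.21 is 13.5%.
Origin Hesar qualifies under the Serland–Hesar agreement and 7236.87.21 is covered: preferential rate 4% applies instead.
Duty = $136,496.36 × 4% = $5,459.85.

$5,459.85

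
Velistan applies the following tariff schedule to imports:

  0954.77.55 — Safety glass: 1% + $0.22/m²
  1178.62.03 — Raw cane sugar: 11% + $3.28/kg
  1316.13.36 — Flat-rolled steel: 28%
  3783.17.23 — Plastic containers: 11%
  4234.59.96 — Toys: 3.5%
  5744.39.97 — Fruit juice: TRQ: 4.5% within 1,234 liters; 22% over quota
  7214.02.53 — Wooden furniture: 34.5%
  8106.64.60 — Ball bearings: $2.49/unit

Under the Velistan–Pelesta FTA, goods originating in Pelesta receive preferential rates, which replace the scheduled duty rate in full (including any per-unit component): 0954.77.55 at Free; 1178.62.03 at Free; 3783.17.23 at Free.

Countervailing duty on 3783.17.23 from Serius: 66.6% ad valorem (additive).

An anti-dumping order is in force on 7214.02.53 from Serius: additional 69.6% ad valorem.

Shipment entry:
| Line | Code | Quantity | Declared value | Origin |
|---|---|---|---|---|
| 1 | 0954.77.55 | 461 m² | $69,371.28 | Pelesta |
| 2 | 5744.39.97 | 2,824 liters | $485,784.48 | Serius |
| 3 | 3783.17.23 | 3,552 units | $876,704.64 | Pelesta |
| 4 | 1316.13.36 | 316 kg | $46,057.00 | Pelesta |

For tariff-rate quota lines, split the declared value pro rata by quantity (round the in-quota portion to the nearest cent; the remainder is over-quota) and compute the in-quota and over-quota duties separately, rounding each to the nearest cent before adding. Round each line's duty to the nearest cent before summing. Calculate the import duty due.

$82,620.83

Line 1 (0954.77.55, Pelesta, 461 m², $69,371.28):
Base rate for 0954.77.55 is 1% + $0.22/m².
Origin Pelesta qualifies under the Velistan–Pelesta agreement and 0954.77.55 is covered: preferential rate Free applies instead.
Duty = $69,371.28 × 0% = $0.00.
Line 2 (5744.39.97, Serius, 2,824 liters, $485,784.48):
Code 5744.39.97 is under a tariff-rate quota (threshold 1,234 liters). In-quota: 1,234 liters at 4.5%; over-quota: 1,590 liters at 22%.
Pro-rata value split: in-quota = $485,784.48 × 1,234/2,824 = $212,272.68; over-quota = $485,784.48 − $212,272.68 = $273,511.80.
In-quota duty = $212,272.68 × 4.5% = $9,552.27. Over-quota duty = $273,511.80 × 22% = $60,172.60.
Line duty = $9,552.27 + $60,172.60 = $69,724.87.
Line 3 (3783.17.23, Pelesta, 3,552 units, $876,704.64):
Base rate for 3783.17.23 is 11%.
Origin Pelesta qualifies under the Velistan–Pelesta agreement and 3783.17.23 is covered: preferential rate Free applies instead.
The additional-duty order on 3783.17.23 targets Serius, not Pelesta; it does not apply.
Duty = $876,704.64 × 0% = $0.00.
Line 4 (1316.13.36, Pelesta, 316 kg, $46,057.00):
Base rate for 1316.13.36 is 28%.
Origin Pelesta is the FTA partner but 1316.13.36 is not on the preference list; base rate stands.
Duty = $46,057.00 × 28% = $12,895.96.
Total = $0.00 + $69,724.87 + $0.00 + $12,895.96 = $82,620.83.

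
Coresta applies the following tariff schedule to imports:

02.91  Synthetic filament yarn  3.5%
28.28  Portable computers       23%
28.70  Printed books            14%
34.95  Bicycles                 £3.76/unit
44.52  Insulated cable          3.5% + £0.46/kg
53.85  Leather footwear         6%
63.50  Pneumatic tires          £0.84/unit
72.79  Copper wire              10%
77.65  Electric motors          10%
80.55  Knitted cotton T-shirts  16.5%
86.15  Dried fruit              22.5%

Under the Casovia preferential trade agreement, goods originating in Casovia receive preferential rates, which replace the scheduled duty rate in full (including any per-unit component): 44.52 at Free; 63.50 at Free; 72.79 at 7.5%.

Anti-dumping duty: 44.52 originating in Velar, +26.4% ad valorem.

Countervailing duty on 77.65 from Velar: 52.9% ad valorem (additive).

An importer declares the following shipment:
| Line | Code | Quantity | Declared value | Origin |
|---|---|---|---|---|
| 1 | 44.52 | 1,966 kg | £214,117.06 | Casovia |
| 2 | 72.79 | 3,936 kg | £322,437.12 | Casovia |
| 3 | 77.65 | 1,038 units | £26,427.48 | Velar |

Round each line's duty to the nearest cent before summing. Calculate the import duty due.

Line 1 (44.52, Casovia, 1,966 kg, £214,117.06):
Base rate for 44.52 is 3.5% + £0.46/kg.
Origin Casovia qualifies under the Coresta–Casovia agreement and 44.52 is covered: preferential rate Free applies instead.
The additional-duty order on 44.52 targets Velar, not Casovia; it does not apply.
Duty = £214,117.06 × 0% = £0.00.
Line 2 (72.79, Casovia, 3,936 kg, £322,437.12):
Base rate for 72.79 is 10%.
Origin Casovia qualifies under the Coresta–Casovia agreement and 72.79 is covered: preferential rate 7.5% applies instead.
Duty = £322,437.12 × 7.5% = £24,182.78.
Line 3 (77.65, Velar, 1,038 units, £26,427.48):
Base rate for 77.65 is 10%.
Additional duty on 77.65 from Velar: +52.9%. Applied ad valorem rate: 10% + 52.9% = 62.9%.
Duty = £26,427.48 × 62.9% = £16,622.88.
Total = £0.00 + £24,182.78 + £16,622.88 = £40,805.66.

£40,805.66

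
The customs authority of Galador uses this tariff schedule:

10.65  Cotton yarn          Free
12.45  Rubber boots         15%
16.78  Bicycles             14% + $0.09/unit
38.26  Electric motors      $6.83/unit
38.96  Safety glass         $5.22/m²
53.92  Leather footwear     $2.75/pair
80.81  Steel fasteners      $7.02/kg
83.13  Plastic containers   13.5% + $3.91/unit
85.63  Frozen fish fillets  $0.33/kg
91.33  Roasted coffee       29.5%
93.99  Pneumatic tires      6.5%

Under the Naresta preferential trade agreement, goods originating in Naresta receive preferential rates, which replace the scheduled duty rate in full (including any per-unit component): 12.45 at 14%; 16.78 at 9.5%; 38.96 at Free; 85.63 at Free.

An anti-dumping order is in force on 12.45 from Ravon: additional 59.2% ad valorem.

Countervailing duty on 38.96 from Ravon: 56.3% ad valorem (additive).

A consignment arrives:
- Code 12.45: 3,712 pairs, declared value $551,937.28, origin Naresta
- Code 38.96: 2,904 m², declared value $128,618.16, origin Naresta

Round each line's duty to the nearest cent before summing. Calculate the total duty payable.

$77,271.22

Line 1 (12.45, Naresta, 3,712 pairs, $551,937.28):
Base rate for 12.45 is 15%.
Origin Naresta qualifies under the Galador–Naresta agreement and 12.45 is covered: preferential rate 14% applies instead.
The additional-duty order on 12.45 targets Ravon, not Naresta; it does not apply.
Duty = $551,937.28 × 14% = $77,271.22.
Line 2 (38.96, Naresta, 2,904 m², $128,618.16):
Base rate for 38.96 is $5.22/m².
Origin Naresta qualifies under the Galador–Naresta agreement and 38.96 is covered: preferential rate Free applies instead.
The additional-duty order on 38.96 targets Ravon, not Naresta; it does not apply.
Duty = $128,618.16 × 0% = $0.00.
Total = $77,271.22 + $0.00 = $77,271.22.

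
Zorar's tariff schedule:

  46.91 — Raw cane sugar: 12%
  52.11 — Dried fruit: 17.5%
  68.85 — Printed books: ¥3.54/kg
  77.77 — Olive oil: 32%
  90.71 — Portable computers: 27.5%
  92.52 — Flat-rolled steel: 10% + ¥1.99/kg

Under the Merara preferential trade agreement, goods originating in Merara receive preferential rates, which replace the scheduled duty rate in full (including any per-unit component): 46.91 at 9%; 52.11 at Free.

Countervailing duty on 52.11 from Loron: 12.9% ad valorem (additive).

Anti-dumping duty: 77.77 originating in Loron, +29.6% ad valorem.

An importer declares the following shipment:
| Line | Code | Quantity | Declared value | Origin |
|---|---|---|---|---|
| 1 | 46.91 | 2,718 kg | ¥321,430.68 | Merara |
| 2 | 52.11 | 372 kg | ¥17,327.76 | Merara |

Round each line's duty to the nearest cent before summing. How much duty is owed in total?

¥28,928.76

Line 1 (46.91, Merara, 2,718 kg, ¥321,430.68):
Base rate for 46.91 is 12%.
Origin Merara qualifies under the Zorar–Merara agreement and 46.91 is covered: preferential rate 9% applies instead.
Duty = ¥321,430.68 × 9% = ¥28,928.76.
Line 2 (52.11, Merara, 372 kg, ¥17,327.76):
Base rate for 52.11 is 17.5%.
Origin Merara qualifies under the Zorar–Merara agreement and 52.11 is covered: preferential rate Free applies instead.
The additional-duty order on 52.11 targets Loron, not Merara; it does not apply.
Duty = ¥17,327.76 × 0% = ¥0.00.
Total = ¥28,928.76 + ¥0.00 = ¥28,928.76.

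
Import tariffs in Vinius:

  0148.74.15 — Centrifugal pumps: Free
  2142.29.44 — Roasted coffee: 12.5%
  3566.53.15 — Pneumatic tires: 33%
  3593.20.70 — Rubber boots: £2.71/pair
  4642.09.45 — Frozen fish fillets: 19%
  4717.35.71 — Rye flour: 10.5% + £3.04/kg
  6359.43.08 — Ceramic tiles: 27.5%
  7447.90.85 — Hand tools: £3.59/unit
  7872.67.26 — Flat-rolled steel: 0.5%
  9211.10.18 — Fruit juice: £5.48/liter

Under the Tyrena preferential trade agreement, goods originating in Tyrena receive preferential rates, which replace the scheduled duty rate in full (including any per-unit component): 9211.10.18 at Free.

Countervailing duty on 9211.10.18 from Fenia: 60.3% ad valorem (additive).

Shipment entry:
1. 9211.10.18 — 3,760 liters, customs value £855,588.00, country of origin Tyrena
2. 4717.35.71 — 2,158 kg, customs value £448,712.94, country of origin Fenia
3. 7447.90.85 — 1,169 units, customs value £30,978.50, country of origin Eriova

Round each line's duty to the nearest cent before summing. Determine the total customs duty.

£57,871.89

Line 1 (9211.10.18, Tyrena, 3,760 liters, £855,588.00):
Base rate for 9211.10.18 is £5.48/liter.
Origin Tyrena qualifies under the Vinius–Tyrena agreement and 9211.10.18 is covered: preferential rate Free applies instead.
The additional-duty order on 9211.10.18 targets Fenia, not Tyrena; it does not apply.
Duty = £855,588.00 × 0% = £0.00.
Line 2 (4717.35.71, Fenia, 2,158 kg, £448,712.94):
Base rate for 4717.35.71 is 10.5% + £3.04/kg.
Duty = £448,712.94 × 10.5% + 2,158 × £3.04 = £53,675.18.
Line 3 (7447.90.85, Eriova, 1,169 units, £30,978.50):
Base rate for 7447.90.85 is £3.59/unit.
Duty = 1,169 × £3.59 = £4,196.71.
Total = £0.00 + £53,675.18 + £4,196.71 = £57,871.89.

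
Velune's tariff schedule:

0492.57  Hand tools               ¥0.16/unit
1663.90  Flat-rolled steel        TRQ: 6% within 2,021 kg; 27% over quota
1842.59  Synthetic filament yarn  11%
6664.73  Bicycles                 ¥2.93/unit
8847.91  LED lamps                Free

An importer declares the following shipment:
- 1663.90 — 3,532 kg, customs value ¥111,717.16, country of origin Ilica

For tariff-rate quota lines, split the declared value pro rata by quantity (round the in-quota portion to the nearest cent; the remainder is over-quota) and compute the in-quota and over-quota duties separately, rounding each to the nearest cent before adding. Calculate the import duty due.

¥16,739.54

Line 1 (1663.90, Ilica, 3,532 kg, ¥111,717.16):
Code 1663.90 is under a tariff-rate quota (threshold 2,021 kg). In-quota: 2,021 kg at 6%; over-quota: 1,511 kg at 27%.
Pro-rata value split: in-quota = ¥111,717.16 × 2,021/3,532 = ¥63,924.23; over-quota = ¥111,717.16 − ¥63,924.23 = ¥47,792.93.
In-quota duty = ¥63,924.23 × 6% = ¥3,835.45. Over-quota duty = ¥47,792.93 × 27% = ¥12,904.09.
Line duty = ¥3,835.45 + ¥12,904.09 = ¥16,739.54.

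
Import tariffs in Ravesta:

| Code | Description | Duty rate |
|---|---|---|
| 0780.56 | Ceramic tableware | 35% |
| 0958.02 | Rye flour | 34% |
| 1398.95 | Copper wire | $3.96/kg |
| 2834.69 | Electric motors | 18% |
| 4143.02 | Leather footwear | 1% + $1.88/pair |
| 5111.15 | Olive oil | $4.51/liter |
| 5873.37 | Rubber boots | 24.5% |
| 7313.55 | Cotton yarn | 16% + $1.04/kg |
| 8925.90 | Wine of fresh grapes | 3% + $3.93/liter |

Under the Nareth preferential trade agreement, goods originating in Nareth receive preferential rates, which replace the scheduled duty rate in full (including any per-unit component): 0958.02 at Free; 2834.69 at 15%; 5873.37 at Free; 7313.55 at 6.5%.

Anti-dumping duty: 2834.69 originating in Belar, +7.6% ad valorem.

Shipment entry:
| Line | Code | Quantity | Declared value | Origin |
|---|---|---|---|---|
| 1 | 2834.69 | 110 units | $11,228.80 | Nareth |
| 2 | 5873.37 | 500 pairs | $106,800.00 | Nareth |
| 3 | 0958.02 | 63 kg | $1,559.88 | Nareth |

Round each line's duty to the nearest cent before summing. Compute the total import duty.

Line 1 (2834.69, Nareth, 110 units, $11,228.80):
Base rate for 2834.69 is 18%.
Origin Nareth qualifies under the Ravesta–Nareth agreement and 2834.69 is covered: preferential rate 15% applies instead.
The additional-duty order on 2834.69 targets Belar, not Nareth; it does not apply.
Duty = $11,228.80 × 15% = $1,684.32.
Line 2 (5873.37, Nareth, 500 pairs, $106,800.00):
Base rate for 5873.37 is 24.5%.
Origin Nareth qualifies under the Ravesta–Nareth agreement and 5873.37 is covered: preferential rate Free applies instead.
Duty = $106,800.00 × 0% = $0.00.
Line 3 (0958.02, Nareth, 63 kg, $1,559.88):
Base rate for 0958.02 is 34%.
Origin Nareth qualifies under the Ravesta–Nareth agreement and 0958.02 is covered: preferential rate Free applies instead.
Duty = $1,559.88 × 0% = $0.00.
Total = $1,684.32 + $0.00 + $0.00 = $1,684.32.

$1,684.32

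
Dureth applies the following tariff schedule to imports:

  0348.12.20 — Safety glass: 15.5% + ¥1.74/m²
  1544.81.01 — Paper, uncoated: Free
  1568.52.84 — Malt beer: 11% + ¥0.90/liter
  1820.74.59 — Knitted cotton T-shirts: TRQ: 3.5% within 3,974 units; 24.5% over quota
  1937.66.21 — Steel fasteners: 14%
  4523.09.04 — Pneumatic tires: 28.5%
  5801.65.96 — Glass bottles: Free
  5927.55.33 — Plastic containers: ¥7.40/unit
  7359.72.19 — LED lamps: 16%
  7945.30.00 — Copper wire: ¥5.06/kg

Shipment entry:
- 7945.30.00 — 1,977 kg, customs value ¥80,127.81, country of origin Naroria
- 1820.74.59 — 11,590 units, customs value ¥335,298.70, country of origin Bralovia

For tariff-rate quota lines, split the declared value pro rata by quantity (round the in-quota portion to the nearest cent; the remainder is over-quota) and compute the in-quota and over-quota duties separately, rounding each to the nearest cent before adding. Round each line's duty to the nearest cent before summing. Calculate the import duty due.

¥68,008.56

Line 1 (7945.30.00, Naroria, 1,977 kg, ¥80,127.81):
Base rate for 7945.30.00 is ¥5.06/kg.
Duty = 1,977 × ¥5.06 = ¥10,003.62.
Line 2 (1820.74.59, Bralovia, 11,590 units, ¥335,298.70):
Code 1820.74.59 is under a tariff-rate quota (threshold 3,974 units). In-quota: 3,974 units at 3.5%; over-quota: 7,616 units at 24.5%.
Pro-rata value split: in-quota = ¥335,298.70 × 3,974/11,590 = ¥114,967.82; over-quota = ¥335,298.70 − ¥114,967.82 = ¥220,330.88.
In-quota duty = ¥114,967.82 × 3.5% = ¥4,023.87. Over-quota duty = ¥220,330.88 × 24.5% = ¥53,981.07.
Line duty = ¥4,023.87 + ¥53,981.07 = ¥58,004.94.
Total = ¥10,003.62 + ¥58,004.94 = ¥68,008.56.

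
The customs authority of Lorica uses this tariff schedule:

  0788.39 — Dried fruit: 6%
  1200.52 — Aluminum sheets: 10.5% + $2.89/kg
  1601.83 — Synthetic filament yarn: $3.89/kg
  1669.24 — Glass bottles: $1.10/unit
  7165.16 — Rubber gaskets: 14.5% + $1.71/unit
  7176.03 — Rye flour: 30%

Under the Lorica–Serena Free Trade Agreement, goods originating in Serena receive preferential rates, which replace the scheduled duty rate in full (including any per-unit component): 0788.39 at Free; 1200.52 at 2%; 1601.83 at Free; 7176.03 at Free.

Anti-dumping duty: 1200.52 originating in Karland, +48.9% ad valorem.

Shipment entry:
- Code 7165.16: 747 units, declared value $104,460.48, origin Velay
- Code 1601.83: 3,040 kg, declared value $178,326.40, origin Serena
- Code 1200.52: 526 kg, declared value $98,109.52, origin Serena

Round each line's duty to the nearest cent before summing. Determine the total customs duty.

Line 1 (7165.16, Velay, 747 units, $104,460.48):
Base rate for 7165.16 is 14.5% + $1.71/unit.
Duty = $104,460.48 × 14.5% + 747 × $1.71 = $16,424.14.
Line 2 (1601.83, Serena, 3,040 kg, $178,326.40):
Base rate for 1601.83 is $3.89/kg.
Origin Serena qualifies under the Lorica–Serena agreement and 1601.83 is covered: preferential rate Free applies instead.
Duty = $178,326.40 × 0% = $0.00.
Line 3 (1200.52, Serena, 526 kg, $98,109.52):
Base rate for 1200.52 is 10.5% + $2.89/kg.
Origin Serena qualifies under the Lorica–Serena agreement and 1200.52 is covered: preferential rate 2% applies instead.
The additional-duty order on 1200.52 targets Karland, not Serena; it does not apply.
Duty = $98,109.52 × 2% = $1,962.19.
Total = $16,424.14 + $0.00 + $1,962.19 = $18,386.33.

$18,386.33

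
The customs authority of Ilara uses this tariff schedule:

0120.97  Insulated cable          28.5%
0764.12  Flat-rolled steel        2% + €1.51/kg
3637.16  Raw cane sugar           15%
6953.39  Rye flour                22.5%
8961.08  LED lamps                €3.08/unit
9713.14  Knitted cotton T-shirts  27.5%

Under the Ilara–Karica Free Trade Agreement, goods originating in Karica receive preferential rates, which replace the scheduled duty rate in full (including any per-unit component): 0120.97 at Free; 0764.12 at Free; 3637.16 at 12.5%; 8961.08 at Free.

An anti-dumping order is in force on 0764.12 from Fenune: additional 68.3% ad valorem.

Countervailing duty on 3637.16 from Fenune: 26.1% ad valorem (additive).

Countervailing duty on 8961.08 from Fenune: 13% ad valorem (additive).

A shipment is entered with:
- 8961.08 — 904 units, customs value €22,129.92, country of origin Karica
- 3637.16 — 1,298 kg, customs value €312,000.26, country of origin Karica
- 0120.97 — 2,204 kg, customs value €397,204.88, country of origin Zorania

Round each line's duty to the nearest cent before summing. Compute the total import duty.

€152,203.42

Line 1 (8961.08, Karica, 904 units, €22,129.92):
Base rate for 8961.08 is €3.08/unit.
Origin Karica qualifies under the Ilara–Karica agreement and 8961.08 is covered: preferential rate Free applies instead.
The additional-duty order on 8961.08 targets Fenune, not Karica; it does not apply.
Duty = €22,129.92 × 0% = €0.00.
Line 2 (3637.16, Karica, 1,298 kg, €312,000.26):
Base rate for 3637.16 is 15%.
Origin Karica qualifies under the Ilara–Karica agreement and 3637.16 is covered: preferential rate 12.5% applies instead.
The additional-duty order on 3637.16 targets Fenune, not Karica; it does not apply.
Duty = €312,000.26 × 12.5% = €39,000.03.
Line 3 (0120.97, Zorania, 2,204 kg, €397,204.88):
Base rate for 0120.97 is 28.5%.
0120.97 has an FTA preferential rate, but origin Zorania is not Karica; base rate stands.
Duty = €397,204.88 × 28.5% = €113,203.39.
Total = €0.00 + €39,000.03 + €113,203.39 = €152,203.42.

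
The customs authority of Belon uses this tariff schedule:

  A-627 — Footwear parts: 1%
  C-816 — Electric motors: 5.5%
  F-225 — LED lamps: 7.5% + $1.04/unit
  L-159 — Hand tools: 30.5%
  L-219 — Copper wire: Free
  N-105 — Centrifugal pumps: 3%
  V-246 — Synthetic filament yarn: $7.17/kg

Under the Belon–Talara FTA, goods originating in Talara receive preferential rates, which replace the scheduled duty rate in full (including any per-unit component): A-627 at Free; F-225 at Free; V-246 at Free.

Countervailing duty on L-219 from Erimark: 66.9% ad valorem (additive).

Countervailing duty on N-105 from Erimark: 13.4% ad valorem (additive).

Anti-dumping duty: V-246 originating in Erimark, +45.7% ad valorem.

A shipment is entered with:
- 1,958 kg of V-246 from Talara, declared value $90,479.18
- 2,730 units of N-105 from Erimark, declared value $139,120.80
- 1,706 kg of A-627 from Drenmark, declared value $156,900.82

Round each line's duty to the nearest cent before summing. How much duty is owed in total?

Line 1 (V-246, Talara, 1,958 kg, $90,479.18):
Base rate for V-246 is $7.17/kg.
Origin Talara qualifies under the Belon–Talara agreement and V-246 is covered: preferential rate Free applies instead.
The additional-duty order on V-246 targets Erimark, not Talara; it does not apply.
Duty = $90,479.18 × 0% = $0.00.
Line 2 (N-105, Erimark, 2,730 units, $139,120.80):
Base rate for N-105 is 3%.
Additional duty on N-105 from Erimark: +13.4%. Applied ad valorem rate: 3% + 13.4% = 16.4%.
Duty = $139,120.80 × 16.4% = $22,815.81.
Line 3 (A-627, Drenmark, 1,706 kg, $156,900.82):
Base rate for A-627 is 1%.
A-627 has an FTA preferential rate, but origin Drenmark is not Talara; base rate stands.
Duty = $156,900.82 × 1% = $1,569.01.
Total = $0.00 + $22,815.81 + $1,569.01 = $24,384.82.

$24,384.82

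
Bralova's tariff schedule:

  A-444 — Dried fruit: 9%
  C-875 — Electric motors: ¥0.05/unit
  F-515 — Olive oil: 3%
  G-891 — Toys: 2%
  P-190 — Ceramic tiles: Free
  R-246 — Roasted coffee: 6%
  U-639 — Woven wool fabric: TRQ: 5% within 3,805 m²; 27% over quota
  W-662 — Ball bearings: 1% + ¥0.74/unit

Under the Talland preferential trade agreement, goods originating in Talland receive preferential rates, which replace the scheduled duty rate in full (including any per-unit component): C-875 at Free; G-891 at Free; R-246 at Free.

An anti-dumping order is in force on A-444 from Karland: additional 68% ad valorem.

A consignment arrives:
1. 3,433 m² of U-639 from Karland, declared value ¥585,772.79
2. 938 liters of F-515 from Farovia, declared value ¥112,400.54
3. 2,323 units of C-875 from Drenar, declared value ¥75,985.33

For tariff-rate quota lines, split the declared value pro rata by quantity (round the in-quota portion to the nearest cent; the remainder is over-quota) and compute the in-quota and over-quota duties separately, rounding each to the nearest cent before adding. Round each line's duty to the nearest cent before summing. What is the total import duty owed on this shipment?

Line 1 (U-639, Karland, 3,433 m², ¥585,772.79):
Code U-639 is under a tariff-rate quota (threshold 3,805 m²). Quantity 3,433 m² is within the quota, so the in-quota rate 5% applies to the full value.
Duty = ¥585,772.79 × 5% = ¥29,288.64.
Line 2 (F-515, Farovia, 938 liters, ¥112,400.54):
Base rate for F-515 is 3%.
Duty = ¥112,400.54 × 3% = ¥3,372.02.
Line 3 (C-875, Drenar, 2,323 units, ¥75,985.33):
Base rate for C-875 is ¥0.05/unit.
C-875 has an FTA preferential rate, but origin Drenar is not Talland; base rate stands.
Duty = 2,323 × ¥0.05 = ¥116.15.
Total = ¥29,288.64 + ¥3,372.02 + ¥116.15 = ¥32,776.81.

¥32,776.81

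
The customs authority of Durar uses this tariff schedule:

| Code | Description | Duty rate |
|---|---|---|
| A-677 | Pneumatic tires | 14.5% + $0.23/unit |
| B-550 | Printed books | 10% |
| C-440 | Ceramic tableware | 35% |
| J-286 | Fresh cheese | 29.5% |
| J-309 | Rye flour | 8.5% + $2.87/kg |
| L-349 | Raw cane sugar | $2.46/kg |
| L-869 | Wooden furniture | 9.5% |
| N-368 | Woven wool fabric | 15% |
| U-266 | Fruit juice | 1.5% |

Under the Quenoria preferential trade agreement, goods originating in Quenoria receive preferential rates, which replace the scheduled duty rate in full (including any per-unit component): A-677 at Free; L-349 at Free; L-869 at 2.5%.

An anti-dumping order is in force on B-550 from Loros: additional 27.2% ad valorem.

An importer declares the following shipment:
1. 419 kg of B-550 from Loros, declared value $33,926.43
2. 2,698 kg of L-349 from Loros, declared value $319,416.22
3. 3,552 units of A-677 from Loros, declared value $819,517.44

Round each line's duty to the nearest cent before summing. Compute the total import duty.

Line 1 (B-550, Loros, 419 kg, $33,926.43):
Base rate for B-550 is 10%.
Additional duty on B-550 from Loros: +27.2%. Applied ad valorem rate: 10% + 27.2% = 37.2%.
Duty = $33,926.43 × 37.2% = $12,620.63.
Line 2 (L-349, Loros, 2,698 kg, $319,416.22):
Base rate for L-349 is $2.46/kg.
L-349 has an FTA preferential rate, but origin Loros is not Quenoria; base rate stands.
Duty = 2,698 × $2.46 = $6,637.08.
Line 3 (A-677, Loros, 3,552 units, $819,517.44):
Base rate for A-677 is 14.5% + $0.23/unit.
A-677 has an FTA preferential rate, but origin Loros is not Quenoria; base rate stands.
Duty = $819,517.44 × 14.5% + 3,552 × $0.23 = $119,646.99.
Total = $12,620.63 + $6,637.08 + $119,646.99 = $138,904.70.

$138,904.70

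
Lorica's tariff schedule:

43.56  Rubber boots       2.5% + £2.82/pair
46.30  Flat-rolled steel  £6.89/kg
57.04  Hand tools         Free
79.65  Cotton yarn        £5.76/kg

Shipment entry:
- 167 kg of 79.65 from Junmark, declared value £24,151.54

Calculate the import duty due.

Line 1 (79.65, Junmark, 167 kg, £24,151.54):
Base rate for 79.65 is £5.76/kg.
Duty = 167 × £5.76 = £961.92.

£961.92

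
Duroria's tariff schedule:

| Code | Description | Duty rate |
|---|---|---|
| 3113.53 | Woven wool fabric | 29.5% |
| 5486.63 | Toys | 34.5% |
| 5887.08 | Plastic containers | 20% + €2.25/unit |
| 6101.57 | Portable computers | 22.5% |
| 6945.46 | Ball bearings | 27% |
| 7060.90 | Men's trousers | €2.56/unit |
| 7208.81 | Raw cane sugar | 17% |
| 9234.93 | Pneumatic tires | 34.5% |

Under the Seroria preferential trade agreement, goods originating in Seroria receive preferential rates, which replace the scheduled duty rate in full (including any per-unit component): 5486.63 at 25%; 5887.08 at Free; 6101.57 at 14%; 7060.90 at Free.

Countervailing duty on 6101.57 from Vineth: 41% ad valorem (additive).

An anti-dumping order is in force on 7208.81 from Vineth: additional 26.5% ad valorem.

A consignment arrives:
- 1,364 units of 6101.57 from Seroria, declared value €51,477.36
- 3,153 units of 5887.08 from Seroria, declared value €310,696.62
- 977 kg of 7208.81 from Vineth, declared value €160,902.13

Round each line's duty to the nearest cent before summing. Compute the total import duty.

€77,199.26

Line 1 (6101.57, Seroria, 1,364 units, €51,477.36):
Base rate for 6101.57 is 22.5%.
Origin Seroria qualifies under the Duroria–Seroria agreement and 6101.57 is covered: preferential rate 14% applies instead.
The additional-duty order on 6101.57 targets Vineth, not Seroria; it does not apply.
Duty = €51,477.36 × 14% = €7,206.83.
Line 2 (5887.08, Seroria, 3,153 units, €310,696.62):
Base rate for 5887.08 is 20% + €2.25/unit.
Origin Seroria qualifies under the Duroria–Seroria agreement and 5887.08 is covered: preferential rate Free applies instead.
Duty = €310,696.62 × 0% = €0.00.
Line 3 (7208.81, Vineth, 977 kg, €160,902.13):
Base rate for 7208.81 is 17%.
Additional duty on 7208.81 from Vineth: +26.5%. Applied ad valorem rate: 17% + 26.5% = 43.5%.
Duty = €160,902.13 × 43.5% = €69,992.43.
Total = €7,206.83 + €0.00 + €69,992.43 = €77,199.26.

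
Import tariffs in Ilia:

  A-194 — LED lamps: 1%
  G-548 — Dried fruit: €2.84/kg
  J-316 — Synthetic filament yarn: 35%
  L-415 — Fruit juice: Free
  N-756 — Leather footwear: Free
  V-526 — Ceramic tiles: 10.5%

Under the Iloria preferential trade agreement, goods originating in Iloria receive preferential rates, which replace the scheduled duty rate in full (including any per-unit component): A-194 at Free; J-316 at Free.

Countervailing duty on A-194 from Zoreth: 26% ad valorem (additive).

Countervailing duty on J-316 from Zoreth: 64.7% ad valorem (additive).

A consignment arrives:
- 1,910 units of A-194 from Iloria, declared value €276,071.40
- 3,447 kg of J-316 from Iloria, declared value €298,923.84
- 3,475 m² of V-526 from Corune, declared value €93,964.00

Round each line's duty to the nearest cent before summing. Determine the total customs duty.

€9,866.22

Line 1 (A-194, Iloria, 1,910 units, €276,071.40):
Base rate for A-194 is 1%.
Origin Iloria qualifies under the Ilia–Iloria agreement and A-194 is covered: preferential rate Free applies instead.
The additional-duty order on A-194 targets Zoreth, not Iloria; it does not apply.
Duty = €276,071.40 × 0% = €0.00.
Line 2 (J-316, Iloria, 3,447 kg, €298,923.84):
Base rate for J-316 is 35%.
Origin Iloria qualifies under the Ilia–Iloria agreement and J-316 is covered: preferential rate Free applies instead.
The additional-duty order on J-316 targets Zoreth, not Iloria; it does not apply.
Duty = €298,923.84 × 0% = €0.00.
Line 3 (V-526, Corune, 3,475 m², €93,964.00):
Base rate for V-526 is 10.5%.
Duty = €93,964.00 × 10.5% = €9,866.22.
Total = €0.00 + €0.00 + €9,866.22 = €9,866.22.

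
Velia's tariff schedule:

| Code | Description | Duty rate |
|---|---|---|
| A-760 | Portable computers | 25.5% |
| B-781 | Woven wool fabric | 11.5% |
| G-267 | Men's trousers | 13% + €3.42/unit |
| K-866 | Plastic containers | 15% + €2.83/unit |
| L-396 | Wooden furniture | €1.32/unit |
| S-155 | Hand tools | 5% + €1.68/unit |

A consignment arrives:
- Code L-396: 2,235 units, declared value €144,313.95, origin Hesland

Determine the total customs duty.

€2,950.20

Line 1 (L-396, Hesland, 2,235 units, €144,313.95):
Base rate for L-396 is €1.32/unit.
Duty = 2,235 × €1.32 = €2,950.20.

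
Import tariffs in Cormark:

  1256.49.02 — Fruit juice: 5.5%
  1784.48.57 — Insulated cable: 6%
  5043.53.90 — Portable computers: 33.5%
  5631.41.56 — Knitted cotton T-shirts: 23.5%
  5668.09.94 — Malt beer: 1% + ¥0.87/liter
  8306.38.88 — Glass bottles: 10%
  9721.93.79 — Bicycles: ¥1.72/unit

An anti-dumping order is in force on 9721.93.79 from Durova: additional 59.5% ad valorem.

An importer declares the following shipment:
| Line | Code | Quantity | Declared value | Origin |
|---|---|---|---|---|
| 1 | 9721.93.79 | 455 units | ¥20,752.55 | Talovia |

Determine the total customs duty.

Line 1 (9721.93.79, Talovia, 455 units, ¥20,752.55):
Base rate for 9721.93.79 is ¥1.72/unit.
The additional-duty order on 9721.93.79 targets Durova, not Talovia; it does not apply.
Duty = 455 × ¥1.72 = ¥782.60.

¥782.60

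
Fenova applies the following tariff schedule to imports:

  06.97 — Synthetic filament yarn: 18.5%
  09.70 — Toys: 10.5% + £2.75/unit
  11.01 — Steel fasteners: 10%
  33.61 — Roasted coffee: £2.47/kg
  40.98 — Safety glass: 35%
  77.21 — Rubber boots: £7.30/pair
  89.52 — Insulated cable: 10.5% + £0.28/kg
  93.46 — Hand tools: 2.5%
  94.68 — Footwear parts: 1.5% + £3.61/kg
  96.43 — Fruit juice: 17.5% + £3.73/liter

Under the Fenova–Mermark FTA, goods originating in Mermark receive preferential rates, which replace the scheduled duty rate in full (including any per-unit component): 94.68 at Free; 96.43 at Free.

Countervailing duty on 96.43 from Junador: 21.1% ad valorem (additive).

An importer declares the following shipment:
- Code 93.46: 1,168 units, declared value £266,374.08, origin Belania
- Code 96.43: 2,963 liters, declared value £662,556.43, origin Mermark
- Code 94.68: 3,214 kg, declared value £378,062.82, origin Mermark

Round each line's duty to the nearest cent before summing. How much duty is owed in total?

£6,659.35

Line 1 (93.46, Belania, 1,168 units, £266,374.08):
Base rate for 93.46 is 2.5%.
Duty = £266,374.08 × 2.5% = £6,659.35.
Line 2 (96.43, Mermark, 2,963 liters, £662,556.43):
Base rate for 96.43 is 17.5% + £3.73/liter.
Origin Mermark qualifies under the Fenova–Mermark agreement and 96.43 is covered: preferential rate Free applies instead.
The additional-duty order on 96.43 targets Junador, not Mermark; it does not apply.
Duty = £662,556.43 × 0% = £0.00.
Line 3 (94.68, Mermark, 3,214 kg, £378,062.82):
Base rate for 94.68 is 1.5% + £3.61/kg.
Origin Mermark qualifies under the Fenova–Mermark agreement and 94.68 is covered: preferential rate Free applies instead.
Duty = £378,062.82 × 0% = £0.00.
Total = £6,659.35 + £0.00 + £0.00 = £6,659.35.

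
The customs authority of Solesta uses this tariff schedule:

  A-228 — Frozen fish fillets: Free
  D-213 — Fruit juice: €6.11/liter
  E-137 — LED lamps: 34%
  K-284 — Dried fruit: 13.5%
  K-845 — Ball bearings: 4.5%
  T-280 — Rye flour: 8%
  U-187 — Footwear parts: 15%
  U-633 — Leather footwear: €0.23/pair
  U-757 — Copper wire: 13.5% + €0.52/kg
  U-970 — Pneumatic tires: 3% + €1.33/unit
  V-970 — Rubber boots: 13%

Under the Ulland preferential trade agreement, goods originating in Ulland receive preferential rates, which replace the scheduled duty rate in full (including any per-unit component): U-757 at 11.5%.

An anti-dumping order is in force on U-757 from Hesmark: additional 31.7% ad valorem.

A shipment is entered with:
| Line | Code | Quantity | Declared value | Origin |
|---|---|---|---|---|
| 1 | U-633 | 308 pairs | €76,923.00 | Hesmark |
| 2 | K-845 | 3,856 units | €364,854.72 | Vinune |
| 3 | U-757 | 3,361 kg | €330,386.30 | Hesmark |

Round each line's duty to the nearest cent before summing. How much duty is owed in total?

Line 1 (U-633, Hesmark, 308 pairs, €76,923.00):
Base rate for U-633 is €0.23/pair.
Duty = 308 × €0.23 = €70.84.
Line 2 (K-845, Vinune, 3,856 units, €364,854.72):
Base rate for K-845 is 4.5%.
Duty = €364,854.72 × 4.5% = €16,418.46.
Line 3 (U-757, Hesmark, 3,361 kg, €330,386.30):
Base rate for U-757 is 13.5% + €0.52/kg.
U-757 has an FTA preferential rate, but origin Hesmark is not Ulland; base rate stands.
Additional duty on U-757 from Hesmark: +31.7%. Applied ad valorem rate: 13.5% + 31.7% = 45.2%.
Duty = €330,386.30 × 45.2% + 3,361 × €0.52 = €151,082.33.
Total = €70.84 + €16,418.46 + €151,082.33 = €167,571.63.

€167,571.63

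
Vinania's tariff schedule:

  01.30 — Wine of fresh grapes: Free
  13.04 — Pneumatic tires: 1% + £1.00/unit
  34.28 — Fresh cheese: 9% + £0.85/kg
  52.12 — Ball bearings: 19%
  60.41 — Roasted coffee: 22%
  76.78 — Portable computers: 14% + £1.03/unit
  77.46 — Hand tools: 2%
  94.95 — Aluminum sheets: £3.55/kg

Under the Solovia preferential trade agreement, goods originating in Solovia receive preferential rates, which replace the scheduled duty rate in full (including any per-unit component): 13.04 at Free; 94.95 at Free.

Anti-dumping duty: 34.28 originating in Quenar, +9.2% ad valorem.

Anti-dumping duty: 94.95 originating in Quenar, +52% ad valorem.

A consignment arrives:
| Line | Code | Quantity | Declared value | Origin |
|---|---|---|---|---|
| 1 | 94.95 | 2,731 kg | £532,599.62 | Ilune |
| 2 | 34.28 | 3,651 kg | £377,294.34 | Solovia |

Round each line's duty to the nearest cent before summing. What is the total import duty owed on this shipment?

£46,754.89

Line 1 (94.95, Ilune, 2,731 kg, £532,599.62):
Base rate for 94.95 is £3.55/kg.
94.95 has an FTA preferential rate, but origin Ilune is not Solovia; base rate stands.
The additional-duty order on 94.95 targets Quenar, not Ilune; it does not apply.
Duty = 2,731 × £3.55 = £9,695.05.
Line 2 (34.28, Solovia, 3,651 kg, £377,294.34):
Base rate for 34.28 is 9% + £0.85/kg.
Origin Solovia is the FTA partner but 34.28 is not on the preference list; base rate stands.
The additional-duty order on 34.28 targets Quenar, not Solovia; it does not apply.
Duty = £377,294.34 × 9% + 3,651 × £0.85 = £37,059.84.
Total = £9,695.05 + £37,059.84 = £46,754.89.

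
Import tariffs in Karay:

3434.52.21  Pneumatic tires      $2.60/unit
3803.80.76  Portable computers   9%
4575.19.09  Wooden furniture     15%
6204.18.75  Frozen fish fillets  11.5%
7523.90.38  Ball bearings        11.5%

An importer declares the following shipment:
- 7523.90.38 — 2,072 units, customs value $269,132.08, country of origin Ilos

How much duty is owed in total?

$30,950.19

Line 1 (7523.90.38, Ilos, 2,072 units, $269,132.08):
Base rate for 7523.90.38 is 11.5%.
Duty = $269,132.08 × 11.5% = $30,950.19.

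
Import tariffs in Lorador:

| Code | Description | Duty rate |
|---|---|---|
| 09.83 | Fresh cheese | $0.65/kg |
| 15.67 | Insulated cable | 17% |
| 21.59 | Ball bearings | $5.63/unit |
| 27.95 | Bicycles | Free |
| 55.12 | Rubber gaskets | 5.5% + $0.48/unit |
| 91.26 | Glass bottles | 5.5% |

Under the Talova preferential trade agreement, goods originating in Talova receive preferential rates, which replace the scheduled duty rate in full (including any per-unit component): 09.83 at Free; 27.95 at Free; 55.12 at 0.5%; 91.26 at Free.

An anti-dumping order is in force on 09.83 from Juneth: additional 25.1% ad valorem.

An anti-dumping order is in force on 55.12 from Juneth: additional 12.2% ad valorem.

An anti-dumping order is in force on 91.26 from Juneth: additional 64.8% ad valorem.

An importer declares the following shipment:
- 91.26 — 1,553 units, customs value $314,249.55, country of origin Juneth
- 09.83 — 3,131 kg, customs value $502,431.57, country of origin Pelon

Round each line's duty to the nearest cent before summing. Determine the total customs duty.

$222,952.58

Line 1 (91.26, Juneth, 1,553 units, $314,249.55):
Base rate for 91.26 is 5.5%.
91.26 has an FTA preferential rate, but origin Juneth is not Talova; base rate stands.
Additional duty on 91.26 from Juneth: +64.8%. Applied ad valorem rate: 5.5% + 64.8% = 70.3%.
Duty = $314,249.55 × 70.3% = $220,917.43.
Line 2 (09.83, Pelon, 3,131 kg, $502,431.57):
Base rate for 09.83 is $0.65/kg.
09.83 has an FTA preferential rate, but origin Pelon is not Talova; base rate stands.
The additional-duty order on 09.83 targets Juneth, not Pelon; it does not apply.
Duty = 3,131 × $0.65 = $2,035.15.
Total = $220,917.43 + $2,035.15 = $222,952.58.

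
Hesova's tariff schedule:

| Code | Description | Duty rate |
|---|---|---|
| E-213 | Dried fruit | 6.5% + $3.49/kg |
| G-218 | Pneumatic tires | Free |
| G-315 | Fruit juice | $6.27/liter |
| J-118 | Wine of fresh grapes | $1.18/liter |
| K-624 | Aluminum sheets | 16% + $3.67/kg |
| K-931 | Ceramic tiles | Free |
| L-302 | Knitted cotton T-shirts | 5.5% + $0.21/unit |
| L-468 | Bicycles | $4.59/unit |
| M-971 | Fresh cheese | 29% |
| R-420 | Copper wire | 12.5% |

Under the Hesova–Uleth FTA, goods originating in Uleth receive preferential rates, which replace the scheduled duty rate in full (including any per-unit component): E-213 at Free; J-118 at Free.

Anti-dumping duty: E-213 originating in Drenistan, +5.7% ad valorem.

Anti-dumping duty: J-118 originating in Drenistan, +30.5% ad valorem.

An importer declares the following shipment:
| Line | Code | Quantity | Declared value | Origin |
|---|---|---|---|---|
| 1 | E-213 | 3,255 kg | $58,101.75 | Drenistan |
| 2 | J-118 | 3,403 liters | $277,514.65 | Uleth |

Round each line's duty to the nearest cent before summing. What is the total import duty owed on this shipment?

Line 1 (E-213, Drenistan, 3,255 kg, $58,101.75):
Base rate for E-213 is 6.5% + $3.49/kg.
E-213 has an FTA preferential rate, but origin Drenistan is not Uleth; base rate stands.
Additional duty on E-213 from Drenistan: +5.7%. Applied ad valorem rate: 6.5% + 5.7% = 12.2%.
Duty = $58,101.75 × 12.2% + 3,255 × $3.49 = $18,448.36.
Line 2 (J-118, Uleth, 3,403 liters, $277,514.65):
Base rate for J-118 is $1.18/liter.
Origin Uleth qualifies under the Hesova–Uleth agreement and J-118 is covered: preferential rate Free applies instead.
The additional-duty order on J-118 targets Drenistan, not Uleth; it does not apply.
Duty = $277,514.65 × 0% = $0.00.
Total = $18,448.36 + $0.00 = $18,448.36.

$18,448.36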